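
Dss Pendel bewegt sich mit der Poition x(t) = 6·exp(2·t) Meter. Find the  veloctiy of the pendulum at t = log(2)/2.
Starting from position x(t) = 6·exp(2·t), we take 1 derivative. Differentiating position, we get velocity: v(t) = 12·exp(2·t). We have velocity v(t) = 12·exp(2·t). Substituting t = log(2)/2: v(log(2)/2) = 24.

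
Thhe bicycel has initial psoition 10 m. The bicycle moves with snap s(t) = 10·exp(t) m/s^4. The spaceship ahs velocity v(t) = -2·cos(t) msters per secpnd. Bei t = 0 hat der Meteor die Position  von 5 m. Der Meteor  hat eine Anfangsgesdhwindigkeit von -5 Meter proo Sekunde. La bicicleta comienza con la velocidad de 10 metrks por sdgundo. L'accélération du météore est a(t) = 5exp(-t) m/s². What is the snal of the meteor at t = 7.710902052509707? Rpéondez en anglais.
To solve this, we need to take 2 derivatives of our acceleration equation a(t) = 5·exp(-t). Differentiating acceleration, we get jerk: j(t) = -5·exp(-t). Taking d/dt of j(t), we find s(t) = 5·exp(-t). Using s(t) = 5·exp(-t) and substituting t = 7.710902052509707, we find s = 0.00223958624982525.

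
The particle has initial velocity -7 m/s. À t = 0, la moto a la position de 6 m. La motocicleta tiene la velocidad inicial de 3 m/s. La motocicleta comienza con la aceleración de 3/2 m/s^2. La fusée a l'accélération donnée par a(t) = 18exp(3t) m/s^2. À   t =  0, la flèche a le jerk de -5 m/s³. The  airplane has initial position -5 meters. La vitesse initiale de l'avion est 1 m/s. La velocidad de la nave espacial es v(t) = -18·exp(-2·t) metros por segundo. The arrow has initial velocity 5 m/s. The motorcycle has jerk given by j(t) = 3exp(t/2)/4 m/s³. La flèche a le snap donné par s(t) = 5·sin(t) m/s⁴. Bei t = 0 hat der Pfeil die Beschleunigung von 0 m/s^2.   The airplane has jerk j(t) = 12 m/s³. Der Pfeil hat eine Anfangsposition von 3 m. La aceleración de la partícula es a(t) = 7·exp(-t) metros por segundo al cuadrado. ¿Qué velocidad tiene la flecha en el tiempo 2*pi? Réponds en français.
Nous devons trouver la primitive de notre équation du snap s(t) = 5·sin(t) 3 fois. La primitive du snap est le jerk. En utilisant j(0) = -5, nous obtenons j(t) = -5·cos(t). En intégrant le jerk et en utilisant la condition initiale a(0) = 0, nous obtenons a(t) = -5·sin(t). En intégrant l'accélération et en utilisant la condition initiale v(0) = 5, nous obtenons v(t) = 5·cos(t). De l'équation de la vitesse v(t) = 5·cos(t), nous substituons t = 2*pi pour obtenir v = 5.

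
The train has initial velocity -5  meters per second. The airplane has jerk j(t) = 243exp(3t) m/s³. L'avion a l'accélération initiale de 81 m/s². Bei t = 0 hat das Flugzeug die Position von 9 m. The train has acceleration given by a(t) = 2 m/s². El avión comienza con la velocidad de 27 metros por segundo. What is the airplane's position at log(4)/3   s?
Starting from jerk j(t) = 243·exp(3·t), we take 3 integrals. The integral of jerk is acceleration. Using a(0) = 81, we get a(t) = 81·exp(3·t). Taking ∫a(t)dt and applying v(0) = 27, we find v(t) = 27·exp(3·t). The integral of velocity is position. Using x(0) = 9, we get x(t) = 9·exp(3·t). We have position x(t) = 9·exp(3·t). Substituting t = log(4)/3: x(log(4)/3) = 36.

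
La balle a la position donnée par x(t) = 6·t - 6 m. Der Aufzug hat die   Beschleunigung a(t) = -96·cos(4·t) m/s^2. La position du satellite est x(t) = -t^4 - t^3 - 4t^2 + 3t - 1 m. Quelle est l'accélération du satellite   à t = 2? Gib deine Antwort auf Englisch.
Starting from position x(t) = -t^4 - t^3 - 4·t^2 + 3·t - 1, we take 2 derivatives. Differentiating position, we get velocity: v(t) = -4·t^3 - 3·t^2 - 8·t + 3. The derivative of velocity gives acceleration: a(t) = -12·t^2 - 6·t - 8. We have acceleration a(t) = -12·t^2 - 6·t - 8. Substituting t = 2: a(2) = -68.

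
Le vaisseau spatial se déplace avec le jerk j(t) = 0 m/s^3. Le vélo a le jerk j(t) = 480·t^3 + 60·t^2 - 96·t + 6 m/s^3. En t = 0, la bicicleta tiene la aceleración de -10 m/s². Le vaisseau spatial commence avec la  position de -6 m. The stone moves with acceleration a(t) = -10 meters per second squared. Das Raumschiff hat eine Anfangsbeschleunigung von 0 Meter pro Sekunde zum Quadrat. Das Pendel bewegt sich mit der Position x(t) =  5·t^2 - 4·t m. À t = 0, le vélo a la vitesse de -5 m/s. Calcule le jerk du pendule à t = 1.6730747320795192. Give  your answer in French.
Pour résoudre ceci, nous devons prendre 3 dérivées de notre équation de la position x(t) = 5·t^2 - 4·t. En dérivant la position, nous obtenons la vitesse: v(t) = 10·t - 4. La dérivée de la vitesse donne l'accélération: a(t) = 10. La dérivée de l'accélération donne le jerk: j(t) = 0. De l'équation du jerk j(t) = 0, nous substituons t = 1.6730747320795192 pour obtenir j = 0.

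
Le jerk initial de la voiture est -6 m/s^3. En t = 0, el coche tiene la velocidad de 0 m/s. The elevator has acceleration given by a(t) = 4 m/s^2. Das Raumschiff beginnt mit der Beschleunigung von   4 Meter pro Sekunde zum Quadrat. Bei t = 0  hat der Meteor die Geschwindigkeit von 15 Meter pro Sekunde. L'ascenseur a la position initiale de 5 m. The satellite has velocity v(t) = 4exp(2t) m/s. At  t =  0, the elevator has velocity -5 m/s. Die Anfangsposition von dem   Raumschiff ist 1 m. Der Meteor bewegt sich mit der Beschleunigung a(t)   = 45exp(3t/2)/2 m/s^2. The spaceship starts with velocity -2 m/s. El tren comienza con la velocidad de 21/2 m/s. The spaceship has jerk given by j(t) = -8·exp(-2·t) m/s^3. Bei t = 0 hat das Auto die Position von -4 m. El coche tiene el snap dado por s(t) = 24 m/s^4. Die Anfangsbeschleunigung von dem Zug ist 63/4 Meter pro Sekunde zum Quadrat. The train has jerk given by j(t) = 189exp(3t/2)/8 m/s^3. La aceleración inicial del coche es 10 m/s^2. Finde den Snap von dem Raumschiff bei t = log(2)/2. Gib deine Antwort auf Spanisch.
Debemos derivar nuestra ecuación de la sacudida j(t) = -8·exp(-2·t) 1 vez. La derivada de la sacudida da el snap: s(t) = 16·exp(-2·t). De la ecuación del snap s(t) = 16·exp(-2·t), sustituimos t = log(2)/2 para obtener s = 8.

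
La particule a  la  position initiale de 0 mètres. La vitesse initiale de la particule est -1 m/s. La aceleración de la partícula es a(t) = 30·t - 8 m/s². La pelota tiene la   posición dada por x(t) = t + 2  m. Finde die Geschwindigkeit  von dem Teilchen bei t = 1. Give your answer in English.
Starting from acceleration a(t) = 30·t - 8, we take 1 antiderivative. Finding the integral of a(t) and using v(0) = -1: v(t) = 15·t^2 - 8·t - 1. Using v(t) = 15·t^2 - 8·t - 1 and substituting t = 1, we find v = 6.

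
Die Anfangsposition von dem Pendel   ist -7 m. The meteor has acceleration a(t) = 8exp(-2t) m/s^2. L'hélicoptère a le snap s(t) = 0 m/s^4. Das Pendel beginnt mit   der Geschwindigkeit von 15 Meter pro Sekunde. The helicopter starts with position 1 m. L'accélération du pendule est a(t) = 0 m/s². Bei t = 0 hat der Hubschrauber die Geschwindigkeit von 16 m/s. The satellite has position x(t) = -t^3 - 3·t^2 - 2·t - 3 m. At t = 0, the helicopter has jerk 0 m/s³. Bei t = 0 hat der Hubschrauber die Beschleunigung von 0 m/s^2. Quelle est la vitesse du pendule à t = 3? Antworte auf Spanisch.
Debemos encontrar la antiderivada de nuestra ecuación de la aceleración a(t) = 0 1 vez. Tomando ∫a(t)dt y aplicando v(0) = 15, encontramos v(t) = 15. De la ecuación de la velocidad v(t) = 15, sustituimos t = 3 para obtener v = 15.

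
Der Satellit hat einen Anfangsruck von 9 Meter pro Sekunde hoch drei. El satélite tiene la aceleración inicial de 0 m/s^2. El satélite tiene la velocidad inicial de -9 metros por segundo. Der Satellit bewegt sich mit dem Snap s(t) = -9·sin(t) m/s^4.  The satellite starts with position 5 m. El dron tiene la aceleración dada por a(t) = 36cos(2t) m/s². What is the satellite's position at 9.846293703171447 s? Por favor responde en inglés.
We need to integrate our snap equation s(t) = -9·sin(t) 4 times. Integrating snap and using the initial condition j(0) = 9, we get j(t) = 9·cos(t). The integral of jerk, with a(0) = 0, gives acceleration: a(t) = 9·sin(t). The antiderivative of acceleration is velocity. Using v(0) = -9, we get v(t) = -9·cos(t). The integral of velocity, with x(0) = 5, gives position: x(t) = 5 - 9·sin(t). We have position x(t) = 5 - 9·sin(t). Substituting t = 9.846293703171447: x(9.846293703171447) = 8.68229592569300.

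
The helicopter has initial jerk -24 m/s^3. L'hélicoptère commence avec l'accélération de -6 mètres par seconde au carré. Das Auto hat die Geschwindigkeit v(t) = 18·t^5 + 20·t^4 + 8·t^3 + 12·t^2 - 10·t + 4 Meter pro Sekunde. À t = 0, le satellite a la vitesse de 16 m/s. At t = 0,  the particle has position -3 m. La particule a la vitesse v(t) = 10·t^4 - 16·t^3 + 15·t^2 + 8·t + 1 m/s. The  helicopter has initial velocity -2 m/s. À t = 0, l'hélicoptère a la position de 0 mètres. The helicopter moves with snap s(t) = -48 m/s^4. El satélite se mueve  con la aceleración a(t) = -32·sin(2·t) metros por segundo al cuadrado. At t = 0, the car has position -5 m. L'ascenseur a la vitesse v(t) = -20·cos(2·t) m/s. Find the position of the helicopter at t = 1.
To find the answer, we compute 4 integrals of s(t) = -48. The antiderivative of snap, with j(0) = -24, gives jerk: j(t) = -48·t - 24. Taking ∫j(t)dt and applying a(0) = -6, we find a(t) = -24·t^2 - 24·t - 6. Taking ∫a(t)dt and applying v(0) = -2, we find v(t) = -8·t^3 - 12·t^2 - 6·t - 2. Taking ∫v(t)dt and applying x(0) = 0, we find x(t) = -2·t^4 - 4·t^3 - 3·t^2 - 2·t. From the given position equation x(t) = -2·t^4 - 4·t^3 - 3·t^2 - 2·t, we substitute t = 1 to get x = -11.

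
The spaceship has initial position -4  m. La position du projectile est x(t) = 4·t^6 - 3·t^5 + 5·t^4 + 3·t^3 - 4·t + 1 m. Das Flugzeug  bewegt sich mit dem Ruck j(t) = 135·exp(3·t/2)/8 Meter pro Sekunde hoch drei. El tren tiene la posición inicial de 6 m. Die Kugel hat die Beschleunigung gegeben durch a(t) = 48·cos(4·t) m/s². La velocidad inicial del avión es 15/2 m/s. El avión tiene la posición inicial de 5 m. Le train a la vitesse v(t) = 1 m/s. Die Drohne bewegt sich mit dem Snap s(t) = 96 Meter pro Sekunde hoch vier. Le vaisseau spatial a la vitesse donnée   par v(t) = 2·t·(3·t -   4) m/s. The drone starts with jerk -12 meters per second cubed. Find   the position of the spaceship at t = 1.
To solve this, we need to take 1 antiderivative of our velocity equation v(t) = 2·t·(3·t - 4). Finding the integral of v(t) and using x(0) = -4: x(t) = 2·t^3 - 4·t^2 - 4. From the given position equation x(t) = 2·t^3 - 4·t^2 - 4, we substitute t = 1 to get x = -6.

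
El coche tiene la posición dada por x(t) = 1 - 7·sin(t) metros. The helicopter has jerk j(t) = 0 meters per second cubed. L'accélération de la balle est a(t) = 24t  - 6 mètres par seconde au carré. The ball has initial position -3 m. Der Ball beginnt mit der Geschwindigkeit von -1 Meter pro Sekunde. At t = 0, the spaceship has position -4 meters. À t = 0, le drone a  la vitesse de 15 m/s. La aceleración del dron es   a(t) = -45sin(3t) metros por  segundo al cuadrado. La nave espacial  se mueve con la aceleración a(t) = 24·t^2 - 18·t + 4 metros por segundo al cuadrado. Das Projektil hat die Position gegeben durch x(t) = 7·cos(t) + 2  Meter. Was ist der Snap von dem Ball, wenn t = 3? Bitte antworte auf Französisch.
En partant de l'accélération a(t) = 24·t - 6, nous prenons 2 dérivées. En prenant d/dt de a(t), nous trouvons j(t) = 24. En dérivant le jerk, nous obtenons le snap: s(t) = 0. En utilisant s(t) = 0 et en substituant t = 3, nous trouvons s = 0.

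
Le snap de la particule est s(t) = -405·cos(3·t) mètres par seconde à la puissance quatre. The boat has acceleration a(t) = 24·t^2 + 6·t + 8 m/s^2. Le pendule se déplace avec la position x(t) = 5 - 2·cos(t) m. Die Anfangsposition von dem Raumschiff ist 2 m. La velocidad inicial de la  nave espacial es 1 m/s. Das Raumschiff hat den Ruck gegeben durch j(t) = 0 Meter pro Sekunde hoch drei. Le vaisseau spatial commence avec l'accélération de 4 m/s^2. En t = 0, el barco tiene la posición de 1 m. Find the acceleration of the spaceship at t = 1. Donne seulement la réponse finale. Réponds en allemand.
Bei t = 1, a = 4.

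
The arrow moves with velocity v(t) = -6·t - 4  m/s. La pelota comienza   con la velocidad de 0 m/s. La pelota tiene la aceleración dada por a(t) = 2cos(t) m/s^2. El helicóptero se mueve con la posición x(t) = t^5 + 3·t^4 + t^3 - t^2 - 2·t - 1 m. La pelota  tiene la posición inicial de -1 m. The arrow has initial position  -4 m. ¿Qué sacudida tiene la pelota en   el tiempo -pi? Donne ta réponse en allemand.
Wir müssen unsere Gleichung für die Beschleunigung a(t) = 2·cos(t) 1-mal ableiten. Die Ableitung von der Beschleunigung ergibt den Ruck: j(t) = -2·sin(t). Aus der Gleichung für den Ruck j(t) = -2·sin(t), setzen wir t = -pi ein und erhalten j = 0.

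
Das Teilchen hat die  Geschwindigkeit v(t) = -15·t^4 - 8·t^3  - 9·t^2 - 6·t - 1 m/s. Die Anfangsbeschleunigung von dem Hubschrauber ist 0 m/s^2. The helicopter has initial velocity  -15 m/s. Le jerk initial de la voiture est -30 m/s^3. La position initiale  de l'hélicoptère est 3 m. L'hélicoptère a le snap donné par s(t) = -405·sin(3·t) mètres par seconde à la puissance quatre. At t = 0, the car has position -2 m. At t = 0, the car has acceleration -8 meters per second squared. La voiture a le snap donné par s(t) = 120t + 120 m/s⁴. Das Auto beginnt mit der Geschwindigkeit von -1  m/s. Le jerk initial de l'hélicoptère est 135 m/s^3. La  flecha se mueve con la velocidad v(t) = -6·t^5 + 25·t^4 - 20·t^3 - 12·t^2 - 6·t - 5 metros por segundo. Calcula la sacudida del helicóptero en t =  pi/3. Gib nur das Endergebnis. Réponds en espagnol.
En t = pi/3, j = -135.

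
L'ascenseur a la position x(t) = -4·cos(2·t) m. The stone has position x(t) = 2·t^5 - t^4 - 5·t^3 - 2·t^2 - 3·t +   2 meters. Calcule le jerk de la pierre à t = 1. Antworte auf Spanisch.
Para resolver esto, necesitamos tomar 3 derivadas de nuestra ecuación de la posición x(t) = 2·t^5 - t^4 - 5·t^3 - 2·t^2 - 3·t + 2. Derivando la posición, obtenemos la velocidad: v(t) = 10·t^4 - 4·t^3 - 15·t^2 - 4·t - 3. La derivada de la velocidad da la aceleración: a(t) = 40·t^3 - 12·t^2 - 30·t - 4. Derivando la aceleración, obtenemos la sacudida: j(t) = 120·t^2 - 24·t - 30. Tenemos la sacudida j(t) = 120·t^2 - 24·t - 30. Sustituyendo t = 1: j(1) = 66.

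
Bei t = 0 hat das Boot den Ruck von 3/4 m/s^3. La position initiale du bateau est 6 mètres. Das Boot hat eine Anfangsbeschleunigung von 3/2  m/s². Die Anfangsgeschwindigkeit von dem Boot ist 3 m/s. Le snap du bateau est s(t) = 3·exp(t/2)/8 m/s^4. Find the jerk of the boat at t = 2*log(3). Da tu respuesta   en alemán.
Um dies zu lösen, müssen wir 1 Integral unserer Gleichung für den Snap s(t) = 3·exp(t/2)/8 finden. Das Integral von dem Snap ist der Ruck. Mit j(0) = 3/4 erhalten wir j(t) = 3·exp(t/2)/4. Mit j(t) = 3·exp(t/2)/4 und Einsetzen von t = 2*log(3), finden wir j = 9/4.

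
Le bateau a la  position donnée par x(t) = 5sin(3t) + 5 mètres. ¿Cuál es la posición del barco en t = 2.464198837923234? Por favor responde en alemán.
Aus der Gleichung für die Position x(t) = 5·sin(3·t) + 5, setzen wir t = 2.464198837923234 ein und erhalten x = 9.47718358332561.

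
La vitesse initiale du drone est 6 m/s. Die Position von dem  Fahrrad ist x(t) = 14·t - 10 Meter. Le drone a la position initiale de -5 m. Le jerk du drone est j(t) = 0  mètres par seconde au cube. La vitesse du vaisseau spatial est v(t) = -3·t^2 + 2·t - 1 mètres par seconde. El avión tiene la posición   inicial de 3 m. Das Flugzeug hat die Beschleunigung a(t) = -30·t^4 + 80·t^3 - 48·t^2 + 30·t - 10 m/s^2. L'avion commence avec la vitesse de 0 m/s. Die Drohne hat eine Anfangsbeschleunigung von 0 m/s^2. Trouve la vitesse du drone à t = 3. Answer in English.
To solve this, we need to take 2 integrals of our jerk equation j(t) = 0. Finding the integral of j(t) and using a(0) = 0: a(t) = 0. Finding the integral of a(t) and using v(0) = 6: v(t) = 6. We have velocity v(t) = 6. Substituting t = 3: v(3) = 6.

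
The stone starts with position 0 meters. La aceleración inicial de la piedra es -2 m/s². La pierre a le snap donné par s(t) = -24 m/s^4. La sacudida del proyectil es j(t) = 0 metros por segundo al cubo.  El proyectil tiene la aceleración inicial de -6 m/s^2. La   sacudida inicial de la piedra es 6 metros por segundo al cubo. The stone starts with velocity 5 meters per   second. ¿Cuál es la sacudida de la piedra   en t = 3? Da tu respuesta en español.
Para resolver esto, necesitamos tomar 1 integral de nuestra ecuación del snap s(t) = -24. La integral del snap es la sacudida. Usando j(0) = 6, obtenemos j(t) = 6 - 24·t. Usando j(t) = 6 - 24·t y sustituyendo t = 3, encontramos j = -66.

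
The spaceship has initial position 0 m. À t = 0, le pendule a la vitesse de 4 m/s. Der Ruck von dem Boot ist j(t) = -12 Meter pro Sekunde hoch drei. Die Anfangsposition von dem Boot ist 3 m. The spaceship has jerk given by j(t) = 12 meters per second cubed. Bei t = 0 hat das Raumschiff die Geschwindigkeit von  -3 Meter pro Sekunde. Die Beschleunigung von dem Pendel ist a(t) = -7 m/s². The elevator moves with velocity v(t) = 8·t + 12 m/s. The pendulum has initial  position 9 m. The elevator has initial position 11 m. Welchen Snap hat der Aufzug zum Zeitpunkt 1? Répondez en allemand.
Um dies zu lösen, müssen wir 3 Ableitungen unserer Gleichung für die Geschwindigkeit v(t) = 8·t + 12 nehmen. Durch Ableiten von der Geschwindigkeit erhalten wir die Beschleunigung: a(t) = 8. Die Ableitung von der Beschleunigung ergibt den Ruck: j(t) = 0. Durch Ableiten von dem Ruck erhalten wir den Snap: s(t) = 0. Aus der Gleichung für den Snap s(t) = 0, setzen wir t = 1 ein und erhalten s = 0.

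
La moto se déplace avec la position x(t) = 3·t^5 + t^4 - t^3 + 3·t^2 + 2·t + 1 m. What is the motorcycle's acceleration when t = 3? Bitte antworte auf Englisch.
We must differentiate our position equation x(t) = 3·t^5 + t^4 - t^3 + 3·t^2 + 2·t + 1 2 times. Taking d/dt of x(t), we find v(t) = 15·t^4 + 4·t^3 - 3·t^2 + 6·t + 2. Differentiating velocity, we get acceleration: a(t) = 60·t^3 + 12·t^2 - 6·t + 6. We have acceleration a(t) = 60·t^3 + 12·t^2 - 6·t + 6. Substituting t = 3: a(3) = 1716.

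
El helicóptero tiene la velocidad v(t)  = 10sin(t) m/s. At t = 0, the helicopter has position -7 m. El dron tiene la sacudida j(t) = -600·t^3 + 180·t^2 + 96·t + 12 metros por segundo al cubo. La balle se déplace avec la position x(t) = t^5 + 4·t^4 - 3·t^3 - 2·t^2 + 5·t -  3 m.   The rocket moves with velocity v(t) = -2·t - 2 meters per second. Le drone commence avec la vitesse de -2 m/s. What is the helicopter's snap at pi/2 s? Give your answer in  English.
To solve this, we need to take 3 derivatives of our velocity equation v(t) = 10·sin(t). The derivative of velocity gives acceleration: a(t) = 10·cos(t). Taking d/dt of a(t), we find j(t) = -10·sin(t). The derivative of jerk gives snap: s(t) = -10·cos(t). We have snap s(t) = -10·cos(t). Substituting t = pi/2: s(pi/2) = 0.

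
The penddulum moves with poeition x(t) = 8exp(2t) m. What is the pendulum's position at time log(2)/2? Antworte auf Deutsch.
Mit x(t) = 8·exp(2·t) und Einsetzen von t = log(2)/2, finden wir x = 16.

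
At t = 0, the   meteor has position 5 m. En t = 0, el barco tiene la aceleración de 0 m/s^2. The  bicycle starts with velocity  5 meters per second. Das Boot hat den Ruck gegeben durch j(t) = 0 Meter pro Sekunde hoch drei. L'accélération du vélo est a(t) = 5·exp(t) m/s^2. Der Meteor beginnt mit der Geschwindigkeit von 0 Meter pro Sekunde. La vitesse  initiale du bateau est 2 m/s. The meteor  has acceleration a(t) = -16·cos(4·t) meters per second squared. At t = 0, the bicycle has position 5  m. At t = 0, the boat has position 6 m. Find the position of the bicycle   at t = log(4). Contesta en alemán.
Wir müssen unsere Gleichung für die Beschleunigung a(t) = 5·exp(t) 2-mal integrieren. Die Stammfunktion von der Beschleunigung, mit v(0) = 5, ergibt die Geschwindigkeit: v(t) = 5·exp(t). Durch Integration von der Geschwindigkeit und Verwendung der Anfangsbedingung x(0) = 5, erhalten wir x(t) = 5·exp(t). Wir haben die Position x(t) = 5·exp(t). Durch Einsetzen von t = log(4): x(log(4)) = 20.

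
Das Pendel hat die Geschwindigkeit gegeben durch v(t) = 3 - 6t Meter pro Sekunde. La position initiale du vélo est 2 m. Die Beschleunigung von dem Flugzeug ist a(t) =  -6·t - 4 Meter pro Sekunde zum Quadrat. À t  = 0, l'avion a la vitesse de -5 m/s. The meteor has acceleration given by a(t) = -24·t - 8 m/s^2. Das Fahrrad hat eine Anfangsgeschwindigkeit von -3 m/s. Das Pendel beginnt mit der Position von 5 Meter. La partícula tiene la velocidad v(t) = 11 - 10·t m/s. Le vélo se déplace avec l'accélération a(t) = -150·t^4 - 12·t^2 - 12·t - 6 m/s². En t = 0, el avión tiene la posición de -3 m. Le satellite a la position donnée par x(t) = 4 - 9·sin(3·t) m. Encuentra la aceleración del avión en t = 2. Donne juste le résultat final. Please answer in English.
a(2) = -16.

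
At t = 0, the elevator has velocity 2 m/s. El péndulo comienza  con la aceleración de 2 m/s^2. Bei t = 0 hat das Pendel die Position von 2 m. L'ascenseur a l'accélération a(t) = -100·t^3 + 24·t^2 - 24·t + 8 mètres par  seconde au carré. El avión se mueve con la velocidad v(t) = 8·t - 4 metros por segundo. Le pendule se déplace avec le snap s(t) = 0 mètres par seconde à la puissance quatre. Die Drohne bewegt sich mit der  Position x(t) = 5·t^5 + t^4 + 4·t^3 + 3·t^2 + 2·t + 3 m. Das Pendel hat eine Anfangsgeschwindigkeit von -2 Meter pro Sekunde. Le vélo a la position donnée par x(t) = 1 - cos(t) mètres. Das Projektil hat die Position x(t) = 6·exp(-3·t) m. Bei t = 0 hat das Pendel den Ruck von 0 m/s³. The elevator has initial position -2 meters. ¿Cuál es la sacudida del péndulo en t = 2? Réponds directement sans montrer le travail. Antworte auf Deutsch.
Bei t = 2, j = 0.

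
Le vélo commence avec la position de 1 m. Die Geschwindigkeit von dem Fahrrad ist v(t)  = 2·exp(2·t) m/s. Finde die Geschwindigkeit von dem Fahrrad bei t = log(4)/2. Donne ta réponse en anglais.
Using v(t) = 2·exp(2·t) and substituting t = log(4)/2, we find v = 8.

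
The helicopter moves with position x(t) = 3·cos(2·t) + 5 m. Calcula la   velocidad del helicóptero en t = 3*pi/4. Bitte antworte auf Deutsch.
Ausgehend von der Position x(t) = 3·cos(2·t) + 5, nehmen wir 1 Ableitung. Die Ableitung von der Position ergibt die Geschwindigkeit: v(t) = -6·sin(2·t). Wir haben die Geschwindigkeit v(t) = -6·sin(2·t). Durch Einsetzen von t = 3*pi/4: v(3*pi/4) = 6.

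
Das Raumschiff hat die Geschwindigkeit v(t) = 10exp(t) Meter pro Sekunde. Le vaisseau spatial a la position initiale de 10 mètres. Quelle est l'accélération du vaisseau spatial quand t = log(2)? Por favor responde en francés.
En partant de la vitesse v(t) = 10·exp(t), nous prenons 1 dérivée. En dérivant la vitesse, nous obtenons l'accélération: a(t) = 10·exp(t). Nous avons l'accélération a(t) = 10·exp(t). En substituant t = log(2): a(log(2)) = 20.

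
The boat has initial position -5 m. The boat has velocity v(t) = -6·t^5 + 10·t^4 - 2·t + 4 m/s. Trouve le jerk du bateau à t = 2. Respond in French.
Pour résoudre ceci, nous devons prendre 2 dérivées de notre équation de la vitesse v(t) = -6·t^5 + 10·t^4 - 2·t + 4. En prenant d/dt de v(t), nous trouvons a(t) = -30·t^4 + 40·t^3 - 2. La dérivée de l'accélération donne le jerk: j(t) = -120·t^3 + 120·t^2. De l'équation du jerk j(t) = -120·t^3 + 120·t^2, nous substituons t = 2 pour obtenir j = -480.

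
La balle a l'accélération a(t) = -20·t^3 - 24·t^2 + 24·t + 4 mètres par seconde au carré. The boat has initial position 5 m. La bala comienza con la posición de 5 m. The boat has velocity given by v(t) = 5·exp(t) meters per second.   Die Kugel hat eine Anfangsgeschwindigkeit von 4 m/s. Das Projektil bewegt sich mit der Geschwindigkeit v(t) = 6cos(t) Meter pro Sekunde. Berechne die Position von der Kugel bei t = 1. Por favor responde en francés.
Pour résoudre ceci, nous devons prendre 2 primitives de notre équation de l'accélération a(t) = -20·t^3 - 24·t^2 + 24·t + 4. En prenant ∫a(t)dt et en appliquant v(0) = 4, nous trouvons v(t) = -5·t^4 - 8·t^3 + 12·t^2 + 4·t + 4. L'intégrale de la vitesse, avec x(0) = 5, donne la position: x(t) = -t^5 - 2·t^4 + 4·t^3 + 2·t^2 + 4·t + 5. De l'équation de la position x(t) = -t^5 - 2·t^4 + 4·t^3 + 2·t^2 + 4·t + 5, nous substituons t = 1 pour obtenir x = 12.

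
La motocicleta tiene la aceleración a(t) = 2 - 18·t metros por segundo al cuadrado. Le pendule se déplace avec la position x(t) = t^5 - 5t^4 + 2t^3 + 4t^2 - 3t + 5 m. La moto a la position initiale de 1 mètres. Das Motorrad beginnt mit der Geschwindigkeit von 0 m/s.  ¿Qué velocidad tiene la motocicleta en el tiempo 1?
Debemos encontrar la antiderivada de nuestra ecuación de la aceleración a(t) = 2 - 18·t 1 vez. Tomando ∫a(t)dt y aplicando v(0) = 0, encontramos v(t) = t·(2 - 9·t). De la ecuación de la velocidad v(t) = t·(2 - 9·t), sustituimos t = 1 para obtener v = -7.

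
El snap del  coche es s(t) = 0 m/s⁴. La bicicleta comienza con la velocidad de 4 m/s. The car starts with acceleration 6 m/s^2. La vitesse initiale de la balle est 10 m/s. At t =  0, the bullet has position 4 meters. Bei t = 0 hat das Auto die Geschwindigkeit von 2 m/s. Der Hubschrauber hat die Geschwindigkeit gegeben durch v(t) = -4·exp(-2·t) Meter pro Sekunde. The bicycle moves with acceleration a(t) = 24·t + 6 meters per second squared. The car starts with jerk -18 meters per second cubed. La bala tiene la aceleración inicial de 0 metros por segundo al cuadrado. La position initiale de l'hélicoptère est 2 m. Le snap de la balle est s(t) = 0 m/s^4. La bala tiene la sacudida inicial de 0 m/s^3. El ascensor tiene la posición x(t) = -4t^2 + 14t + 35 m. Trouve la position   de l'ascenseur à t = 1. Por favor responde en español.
De la ecuación de la posición x(t) = -4·t^2 + 14·t + 35, sustituimos t = 1 para obtener x = 45.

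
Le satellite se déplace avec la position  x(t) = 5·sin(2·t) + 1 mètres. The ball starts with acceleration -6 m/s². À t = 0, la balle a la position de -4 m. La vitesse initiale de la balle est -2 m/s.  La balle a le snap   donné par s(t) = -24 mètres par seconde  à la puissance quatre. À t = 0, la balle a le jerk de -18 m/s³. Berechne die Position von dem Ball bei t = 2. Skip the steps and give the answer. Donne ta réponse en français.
La réponse est -60.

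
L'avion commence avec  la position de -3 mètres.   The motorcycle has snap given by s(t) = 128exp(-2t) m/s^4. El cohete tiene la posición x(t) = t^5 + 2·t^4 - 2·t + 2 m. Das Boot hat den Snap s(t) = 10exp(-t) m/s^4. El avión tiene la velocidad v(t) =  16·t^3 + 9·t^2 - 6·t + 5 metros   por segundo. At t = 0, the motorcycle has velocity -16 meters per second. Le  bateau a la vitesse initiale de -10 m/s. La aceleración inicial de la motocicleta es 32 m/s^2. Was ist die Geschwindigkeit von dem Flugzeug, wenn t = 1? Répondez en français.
En utilisant v(t) = 16·t^3 + 9·t^2 - 6·t + 5 et en substituant t = 1, nous trouvons v = 24.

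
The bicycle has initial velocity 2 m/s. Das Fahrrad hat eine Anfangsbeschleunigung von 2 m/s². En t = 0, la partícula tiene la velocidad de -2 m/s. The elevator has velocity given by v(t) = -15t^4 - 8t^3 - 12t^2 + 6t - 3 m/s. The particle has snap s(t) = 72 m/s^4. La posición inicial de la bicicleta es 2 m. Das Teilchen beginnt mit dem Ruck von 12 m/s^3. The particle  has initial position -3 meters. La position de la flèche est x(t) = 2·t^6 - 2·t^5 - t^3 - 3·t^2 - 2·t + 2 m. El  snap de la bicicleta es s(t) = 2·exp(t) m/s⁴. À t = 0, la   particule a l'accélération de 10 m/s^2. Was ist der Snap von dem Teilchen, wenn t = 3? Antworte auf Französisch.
Nous avons le snap s(t) = 72. En substituant t = 3: s(3) = 72.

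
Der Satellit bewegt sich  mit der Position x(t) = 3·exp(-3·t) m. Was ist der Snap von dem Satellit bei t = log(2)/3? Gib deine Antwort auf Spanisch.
Debemos derivar nuestra ecuación de la posición x(t) = 3·exp(-3·t) 4 veces. La derivada de la posición da la velocidad: v(t) = -9·exp(-3·t). La derivada de la velocidad da la aceleración: a(t) = 27·exp(-3·t). La derivada de la aceleración da la sacudida: j(t) = -81·exp(-3·t). Derivando la sacudida, obtenemos el snap: s(t) = 243·exp(-3·t). Usando s(t) = 243·exp(-3·t) y sustituyendo t = log(2)/3, encontramos s = 243/2.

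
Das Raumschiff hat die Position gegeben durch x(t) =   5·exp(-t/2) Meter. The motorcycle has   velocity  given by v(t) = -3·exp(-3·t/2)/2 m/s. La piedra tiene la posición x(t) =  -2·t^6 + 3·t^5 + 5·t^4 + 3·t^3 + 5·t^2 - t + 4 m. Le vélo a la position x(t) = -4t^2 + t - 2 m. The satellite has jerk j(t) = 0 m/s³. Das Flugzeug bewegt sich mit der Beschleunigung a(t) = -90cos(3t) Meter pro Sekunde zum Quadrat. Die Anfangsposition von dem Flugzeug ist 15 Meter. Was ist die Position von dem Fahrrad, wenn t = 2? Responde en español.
Tenemos la posición x(t) = -4·t^2 + t - 2. Sustituyendo t = 2: x(2) = -16.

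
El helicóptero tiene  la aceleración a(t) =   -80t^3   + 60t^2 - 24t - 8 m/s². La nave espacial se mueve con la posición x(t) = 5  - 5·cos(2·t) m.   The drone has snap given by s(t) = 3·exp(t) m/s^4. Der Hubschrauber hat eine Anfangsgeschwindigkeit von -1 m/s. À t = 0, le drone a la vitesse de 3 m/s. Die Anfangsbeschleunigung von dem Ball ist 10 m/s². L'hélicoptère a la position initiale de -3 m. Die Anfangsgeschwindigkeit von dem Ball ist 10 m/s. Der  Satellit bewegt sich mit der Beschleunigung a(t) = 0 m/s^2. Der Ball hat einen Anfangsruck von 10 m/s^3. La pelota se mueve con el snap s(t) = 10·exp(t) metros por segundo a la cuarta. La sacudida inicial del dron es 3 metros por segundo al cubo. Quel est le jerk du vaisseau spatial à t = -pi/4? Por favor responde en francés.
Pour résoudre ceci, nous devons prendre 3 dérivées de notre équation de la position x(t) = 5 - 5·cos(2·t). La dérivée de la position donne la vitesse: v(t) = 10·sin(2·t). La dérivée de la vitesse donne l'accélération: a(t) = 20·cos(2·t). En prenant d/dt de a(t), nous trouvons j(t) = -40·sin(2·t). Nous avons le jerk j(t) = -40·sin(2·t). En substituant t = -pi/4: j(-pi/4) = 40.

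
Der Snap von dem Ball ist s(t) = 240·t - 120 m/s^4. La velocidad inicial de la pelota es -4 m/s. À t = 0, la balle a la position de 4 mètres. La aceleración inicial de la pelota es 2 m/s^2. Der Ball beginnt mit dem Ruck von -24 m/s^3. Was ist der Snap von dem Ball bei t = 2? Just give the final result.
Bei t = 2, s = 360.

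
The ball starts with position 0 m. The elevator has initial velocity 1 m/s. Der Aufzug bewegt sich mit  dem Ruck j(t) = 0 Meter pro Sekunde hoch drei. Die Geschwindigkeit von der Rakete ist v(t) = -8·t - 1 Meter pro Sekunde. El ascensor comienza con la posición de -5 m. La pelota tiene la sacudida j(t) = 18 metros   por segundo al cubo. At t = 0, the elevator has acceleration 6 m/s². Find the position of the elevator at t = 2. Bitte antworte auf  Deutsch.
Wir müssen unsere Gleichung für den Ruck j(t) = 0 3-mal integrieren. Die Stammfunktion von dem Ruck ist die Beschleunigung. Mit a(0) = 6 erhalten wir a(t) = 6. Das Integral von der Beschleunigung, mit v(0) = 1, ergibt die Geschwindigkeit: v(t) = 6·t + 1. Mit ∫v(t)dt und Anwendung von x(0) = -5, finden wir x(t) = 3·t^2 + t - 5. Aus der Gleichung für die Position x(t) = 3·t^2 + t - 5, setzen wir t = 2 ein und erhalten x = 9.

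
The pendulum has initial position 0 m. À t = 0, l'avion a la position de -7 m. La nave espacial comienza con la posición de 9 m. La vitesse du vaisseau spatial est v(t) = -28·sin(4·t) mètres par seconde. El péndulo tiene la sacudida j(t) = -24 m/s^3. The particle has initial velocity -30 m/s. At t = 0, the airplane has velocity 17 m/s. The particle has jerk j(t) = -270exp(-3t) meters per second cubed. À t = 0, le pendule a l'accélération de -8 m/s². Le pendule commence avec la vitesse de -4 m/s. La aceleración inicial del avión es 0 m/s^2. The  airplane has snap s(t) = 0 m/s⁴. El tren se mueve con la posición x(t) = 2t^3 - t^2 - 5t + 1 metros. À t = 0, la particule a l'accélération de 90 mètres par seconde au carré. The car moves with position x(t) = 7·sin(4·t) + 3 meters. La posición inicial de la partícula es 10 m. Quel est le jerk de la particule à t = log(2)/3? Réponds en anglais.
From the given jerk equation j(t) = -270·exp(-3·t), we substitute t = log(2)/3 to get j = -135.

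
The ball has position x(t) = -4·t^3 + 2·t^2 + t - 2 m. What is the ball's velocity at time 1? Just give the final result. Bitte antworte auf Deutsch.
Bei t = 1, v = -7.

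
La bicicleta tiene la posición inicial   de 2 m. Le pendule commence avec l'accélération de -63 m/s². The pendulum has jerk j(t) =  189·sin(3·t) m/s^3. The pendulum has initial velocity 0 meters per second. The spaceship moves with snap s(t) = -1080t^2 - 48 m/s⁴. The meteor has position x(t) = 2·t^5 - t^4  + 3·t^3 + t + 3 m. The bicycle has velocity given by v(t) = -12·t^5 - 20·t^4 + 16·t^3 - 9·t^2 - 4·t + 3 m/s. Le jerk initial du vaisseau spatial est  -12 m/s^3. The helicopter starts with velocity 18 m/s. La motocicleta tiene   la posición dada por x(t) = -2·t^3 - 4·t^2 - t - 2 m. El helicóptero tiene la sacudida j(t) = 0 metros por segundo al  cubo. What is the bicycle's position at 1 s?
Starting from velocity v(t) = -12·t^5 - 20·t^4 + 16·t^3 - 9·t^2 - 4·t + 3, we take 1 antiderivative. Finding the antiderivative of v(t) and using x(0) = 2: x(t) = -2·t^6 - 4·t^5 + 4·t^4 - 3·t^3 - 2·t^2 + 3·t + 2. Using x(t) = -2·t^6 - 4·t^5 + 4·t^4 - 3·t^3 - 2·t^2 + 3·t + 2 and substituting t = 1, we find x = -2.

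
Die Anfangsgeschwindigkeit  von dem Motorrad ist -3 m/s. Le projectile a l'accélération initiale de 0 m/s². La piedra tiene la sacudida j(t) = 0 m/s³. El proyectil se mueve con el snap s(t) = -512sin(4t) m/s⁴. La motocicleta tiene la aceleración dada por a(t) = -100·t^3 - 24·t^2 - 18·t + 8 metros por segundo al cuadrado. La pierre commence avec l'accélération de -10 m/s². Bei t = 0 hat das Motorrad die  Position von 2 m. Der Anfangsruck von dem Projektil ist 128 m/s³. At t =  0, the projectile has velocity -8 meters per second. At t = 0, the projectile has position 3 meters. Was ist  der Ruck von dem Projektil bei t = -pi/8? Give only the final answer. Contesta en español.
La respuesta es 0.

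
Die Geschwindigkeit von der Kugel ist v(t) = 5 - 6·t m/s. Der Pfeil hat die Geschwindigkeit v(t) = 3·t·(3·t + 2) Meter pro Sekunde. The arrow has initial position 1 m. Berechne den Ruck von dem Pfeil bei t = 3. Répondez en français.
Nous devons dériver notre équation de la vitesse v(t) = 3·t·(3·t + 2) 2 fois. La dérivée de la vitesse donne l'accélération: a(t) = 18·t + 6. La dérivée de l'accélération donne le jerk: j(t) = 18. Nous avons le jerk j(t) = 18. En substituant t = 3: j(3) = 18.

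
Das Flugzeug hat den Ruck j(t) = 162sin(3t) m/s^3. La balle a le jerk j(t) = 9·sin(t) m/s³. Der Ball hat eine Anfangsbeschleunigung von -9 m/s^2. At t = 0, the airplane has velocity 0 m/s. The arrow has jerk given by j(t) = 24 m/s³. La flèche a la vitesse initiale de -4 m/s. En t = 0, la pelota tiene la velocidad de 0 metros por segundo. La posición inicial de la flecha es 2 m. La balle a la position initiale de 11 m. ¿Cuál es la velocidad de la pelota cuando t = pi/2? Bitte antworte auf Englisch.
We need to integrate our jerk equation j(t) = 9·sin(t) 2 times. Finding the integral of j(t) and using a(0) = -9: a(t) = -9·cos(t). The integral of acceleration is velocity. Using v(0) = 0, we get v(t) = -9·sin(t). From the given velocity equation v(t) = -9·sin(t), we substitute t = pi/2 to get v = -9.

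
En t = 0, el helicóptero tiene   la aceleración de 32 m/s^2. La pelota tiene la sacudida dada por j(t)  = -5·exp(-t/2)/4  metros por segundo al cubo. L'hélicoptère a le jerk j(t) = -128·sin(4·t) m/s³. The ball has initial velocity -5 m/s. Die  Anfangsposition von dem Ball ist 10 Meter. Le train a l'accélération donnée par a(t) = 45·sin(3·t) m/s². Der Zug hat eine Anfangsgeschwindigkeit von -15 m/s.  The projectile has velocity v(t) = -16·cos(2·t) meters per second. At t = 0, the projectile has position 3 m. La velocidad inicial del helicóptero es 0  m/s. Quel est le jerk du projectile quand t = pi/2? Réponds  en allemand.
Ausgehend von der Geschwindigkeit v(t) = -16·cos(2·t), nehmen wir 2 Ableitungen. Mit d/dt von v(t) finden wir a(t) = 32·sin(2·t). Die Ableitung von der Beschleunigung ergibt den Ruck: j(t) = 64·cos(2·t). Mit j(t) = 64·cos(2·t) und Einsetzen von t = pi/2, finden wir j = -64.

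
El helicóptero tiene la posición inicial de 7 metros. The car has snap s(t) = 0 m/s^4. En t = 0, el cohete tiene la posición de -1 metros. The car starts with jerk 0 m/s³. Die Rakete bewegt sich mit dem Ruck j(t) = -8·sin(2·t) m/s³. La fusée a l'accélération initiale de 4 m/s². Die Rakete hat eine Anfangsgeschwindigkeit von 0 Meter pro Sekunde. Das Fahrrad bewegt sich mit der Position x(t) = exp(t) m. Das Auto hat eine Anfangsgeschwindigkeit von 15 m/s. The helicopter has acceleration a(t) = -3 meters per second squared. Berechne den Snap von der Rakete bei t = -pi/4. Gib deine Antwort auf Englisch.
Starting from jerk j(t) = -8·sin(2·t), we take 1 derivative. The derivative of jerk gives snap: s(t) = -16·cos(2·t). Using s(t) = -16·cos(2·t) and substituting t = -pi/4, we find s = 0.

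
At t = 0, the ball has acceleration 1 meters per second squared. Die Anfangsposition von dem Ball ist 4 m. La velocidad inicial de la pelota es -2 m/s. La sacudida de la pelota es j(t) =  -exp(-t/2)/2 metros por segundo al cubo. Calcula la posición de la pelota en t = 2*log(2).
Para resolver esto, necesitamos tomar 3 antiderivadas de nuestra ecuación de la sacudida j(t) = -exp(-t/2)/2. Integrando la sacudida y usando la condición inicial a(0) = 1, obtenemos a(t) = exp(-t/2). La antiderivada de la aceleración es la velocidad. Usando v(0) = -2, obtenemos v(t) = -2·exp(-t/2). Tomando ∫v(t)dt y aplicando x(0) = 4, encontramos x(t) = 4·exp(-t/2). Usando x(t) = 4·exp(-t/2) y sustituyendo t = 2*log(2), encontramos x = 2.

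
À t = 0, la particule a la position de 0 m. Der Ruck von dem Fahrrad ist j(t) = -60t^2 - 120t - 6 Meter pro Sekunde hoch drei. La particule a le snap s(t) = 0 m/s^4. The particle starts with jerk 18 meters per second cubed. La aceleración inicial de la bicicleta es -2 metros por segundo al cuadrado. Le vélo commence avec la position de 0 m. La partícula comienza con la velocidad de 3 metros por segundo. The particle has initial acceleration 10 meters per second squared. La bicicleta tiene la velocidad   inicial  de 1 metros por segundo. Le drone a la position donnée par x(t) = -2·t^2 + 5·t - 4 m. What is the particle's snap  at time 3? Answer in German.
Wir haben den Snap s(t) = 0. Durch Einsetzen von t = 3: s(3) = 0.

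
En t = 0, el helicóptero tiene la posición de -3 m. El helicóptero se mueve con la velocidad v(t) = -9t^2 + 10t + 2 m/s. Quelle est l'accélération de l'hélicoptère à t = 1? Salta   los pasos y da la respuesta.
L'accélération à t = 1 est a = -8.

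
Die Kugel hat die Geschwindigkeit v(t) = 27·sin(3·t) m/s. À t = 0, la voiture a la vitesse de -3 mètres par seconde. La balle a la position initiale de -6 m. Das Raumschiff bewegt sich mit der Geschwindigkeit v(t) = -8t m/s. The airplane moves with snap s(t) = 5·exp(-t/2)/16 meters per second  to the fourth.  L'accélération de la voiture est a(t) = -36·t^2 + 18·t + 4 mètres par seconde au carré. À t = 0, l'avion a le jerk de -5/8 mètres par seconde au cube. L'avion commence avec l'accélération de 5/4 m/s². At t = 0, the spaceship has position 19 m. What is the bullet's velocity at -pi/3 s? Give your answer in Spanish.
De la ecuación de la velocidad v(t) = 27·sin(3·t), sustituimos t = -pi/3 para obtener v = 0.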